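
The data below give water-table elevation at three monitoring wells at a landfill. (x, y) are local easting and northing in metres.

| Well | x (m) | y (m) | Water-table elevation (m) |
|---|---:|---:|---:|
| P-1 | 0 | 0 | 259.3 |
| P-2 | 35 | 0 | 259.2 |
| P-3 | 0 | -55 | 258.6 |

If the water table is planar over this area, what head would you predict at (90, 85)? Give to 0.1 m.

260.1 m

∂h/∂x = (259.2 − 259.3) / (35 − 0) = -0.002857
∂h/∂y = (258.6 − 259.3) / (-55 − 0) = +0.01273
h(90, 85) = 259.3 + (-0.002857)·(90) + (+0.01273)·(85) = 259.3 -0.257 +1.082 = 260.125 m.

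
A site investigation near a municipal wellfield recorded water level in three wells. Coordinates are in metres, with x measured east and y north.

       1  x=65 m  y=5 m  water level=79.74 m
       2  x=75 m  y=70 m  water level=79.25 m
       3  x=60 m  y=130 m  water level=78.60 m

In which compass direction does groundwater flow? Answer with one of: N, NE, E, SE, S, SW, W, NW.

NW

Differences from 1: to 2 (Δx, Δy, Δh) = (10, 65, -0.49); to 3 = (-5, 125, -1.14).
Determinant of the coordinate differences = 10·125 − (-5)·65 = 1575.
∂h/∂x = [(-0.49)·125 − (-1.14)·65] / 1575 = +0.008159
∂h/∂y = [10·(-1.14) − (-5)·(-0.49)] / 1575 = -0.008794
Flow = −∇h = (-0.008159 east, +0.008794 north), which points northwest.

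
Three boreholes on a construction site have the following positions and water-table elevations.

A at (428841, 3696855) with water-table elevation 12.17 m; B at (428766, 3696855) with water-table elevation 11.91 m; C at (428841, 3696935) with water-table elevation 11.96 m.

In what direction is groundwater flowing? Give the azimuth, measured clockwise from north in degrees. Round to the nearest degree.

∂h/∂x = (11.91 − 12.17) / (428766 − 428841) = +0.003467
∂h/∂y = (11.96 − 12.17) / (3696935 − 3696855) = -0.002625
Flow direction (−∇h) has components (-0.003467 E, +0.002625 N).
Azimuth = atan2(E, N) = atan2(-0.003467, +0.002625) = 307.1° ≈ 307°.

307°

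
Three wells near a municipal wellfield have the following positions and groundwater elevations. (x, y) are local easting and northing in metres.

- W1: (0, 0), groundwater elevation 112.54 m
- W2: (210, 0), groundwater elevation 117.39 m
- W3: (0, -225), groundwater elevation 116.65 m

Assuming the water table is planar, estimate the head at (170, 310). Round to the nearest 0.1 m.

110.8 m

∂h/∂x = (117.39 − 112.54) / (210 − 0) = +0.02310
∂h/∂y = (116.65 − 112.54) / (-225 − 0) = -0.01827
h(170, 310) = 112.54 + (+0.02310)·(170) + (-0.01827)·(310) = 112.54 +3.926 -5.663 = 110.804 m.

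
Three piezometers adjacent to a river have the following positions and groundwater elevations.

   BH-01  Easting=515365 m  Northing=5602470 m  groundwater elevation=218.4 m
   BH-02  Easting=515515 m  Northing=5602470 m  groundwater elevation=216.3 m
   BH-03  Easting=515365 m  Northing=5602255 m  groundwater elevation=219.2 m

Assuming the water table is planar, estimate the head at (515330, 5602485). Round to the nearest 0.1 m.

∂h/∂x = (216.3 − 218.4) / (515515 − 515365) = -0.01400
∂h/∂y = (219.2 − 218.4) / (5602255 − 5602470) = -0.003721
h(515330, 5602485) = 218.4 + (-0.01400)·(-35) + (-0.003721)·(15) = 218.4 +0.490 -0.056 = 218.834 m.

218.8 m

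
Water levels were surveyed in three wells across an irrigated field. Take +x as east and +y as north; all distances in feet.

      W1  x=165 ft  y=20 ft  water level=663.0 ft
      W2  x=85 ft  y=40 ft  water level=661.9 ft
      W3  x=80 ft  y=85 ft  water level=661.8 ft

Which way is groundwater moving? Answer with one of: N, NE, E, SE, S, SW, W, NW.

Taking W1 as reference: W2−W1 = (-80, 20, -1.1); W3−W1 = (-85, 65, -1.2).
Solve a·Δx + b·Δy = Δh: det = (-80)·65 − (-85)·20 = -3500.
∂h/∂x = [(-1.1)·65 − (-1.2)·20] / -3500 = +0.01357
∂h/∂y = [(-80)·(-1.2) − (-85)·(-1.1)] / -3500 = -0.0007143
Flow = −∇h = (-0.01357 east, +0.0007143 north), which points west.

W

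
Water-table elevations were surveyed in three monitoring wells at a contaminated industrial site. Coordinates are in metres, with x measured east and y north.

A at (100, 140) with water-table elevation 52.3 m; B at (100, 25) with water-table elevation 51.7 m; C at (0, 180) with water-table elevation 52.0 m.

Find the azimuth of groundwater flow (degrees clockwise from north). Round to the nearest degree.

With h = a·x + b·y + c and A as origin, the differences give:
  0·a + (-115)·b = -0.6
  (-100)·a + 40·b = -0.3
Eliminate b (×40 and ×(-115), subtract): -11500·a = -58.50 → a = ∂h/∂x = +0.005087
Back-substitute: b = ∂h/∂y = +0.005217.
Flow direction (−∇h) has components (-0.005087 E, -0.005217 N).
Azimuth = atan2(E, N) = atan2(-0.005087, -0.005217) = 224.3° ≈ 224°.

224°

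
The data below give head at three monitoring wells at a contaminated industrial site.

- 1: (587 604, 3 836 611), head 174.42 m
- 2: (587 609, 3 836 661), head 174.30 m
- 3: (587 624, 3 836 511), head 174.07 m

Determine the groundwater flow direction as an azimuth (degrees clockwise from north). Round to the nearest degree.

With h = a·x + b·y + c and 1 as origin, the differences give:
  5·a + 50·b = -0.12
  20·a + (-100)·b = -0.35
Eliminate b (×(-100) and ×50, subtract): -1500·a = 29.500 → a = ∂h/∂x = -0.01967
Back-substitute: b = ∂h/∂y = -0.0004333.
Flow direction (−∇h) has components (+0.01967 E, +0.0004333 N).
Azimuth = atan2(E, N) = atan2(+0.01967, +0.0004333) = 88.7° ≈ 089°.

089°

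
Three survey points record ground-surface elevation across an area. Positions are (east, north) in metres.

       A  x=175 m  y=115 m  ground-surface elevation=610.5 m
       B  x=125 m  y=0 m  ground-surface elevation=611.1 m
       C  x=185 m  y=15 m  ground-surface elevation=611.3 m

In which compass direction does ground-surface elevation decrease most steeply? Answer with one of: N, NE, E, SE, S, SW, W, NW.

NW

With z = a·x + b·y + c and A as origin, the differences give:
  (-50)·a + (-115)·b = +0.6
  10·a + (-100)·b = +0.8
Eliminate b (×(-100) and ×(-115), subtract): 6150·a = 32.00 → a = ∂z/∂x = +0.005203
Back-substitute: b = ∂z/∂y = -0.007480.
Steepest decrease is along −∇f = (-0.005203 E, +0.007480 N) → northwest.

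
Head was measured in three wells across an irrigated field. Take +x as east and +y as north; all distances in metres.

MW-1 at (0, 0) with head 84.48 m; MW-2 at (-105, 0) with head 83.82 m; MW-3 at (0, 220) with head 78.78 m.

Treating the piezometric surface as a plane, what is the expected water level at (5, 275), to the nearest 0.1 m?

77.4 m

∂h/∂x = (83.82 − 84.48) / (-105 − 0) = +0.006286
∂h/∂y = (78.78 − 84.48) / (220 − 0) = -0.02591
h(5, 275) = 84.48 + (+0.006286)·(5) + (-0.02591)·(275) = 84.48 +0.031 -7.125 = 77.386 m.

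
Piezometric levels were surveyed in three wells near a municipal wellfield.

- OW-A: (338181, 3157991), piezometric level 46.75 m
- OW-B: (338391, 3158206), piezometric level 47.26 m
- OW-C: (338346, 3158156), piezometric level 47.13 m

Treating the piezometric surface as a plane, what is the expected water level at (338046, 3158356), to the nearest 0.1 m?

With h = a·x + b·y + c and OW-A as origin, the differences give:
  210·a + 215·b = +0.51
  165·a + 165·b = +0.38
Eliminate b (×165 and ×215, subtract): -825·a = 2.450 → a = ∂h/∂x = -0.002970
Back-substitute: b = ∂h/∂y = +0.005273.
h(338046, 3158356) = 46.75 + (-0.002970)·(-135) + (+0.005273)·(365) = 46.75 +0.401 +1.925 = 49.075 m.

49.1 m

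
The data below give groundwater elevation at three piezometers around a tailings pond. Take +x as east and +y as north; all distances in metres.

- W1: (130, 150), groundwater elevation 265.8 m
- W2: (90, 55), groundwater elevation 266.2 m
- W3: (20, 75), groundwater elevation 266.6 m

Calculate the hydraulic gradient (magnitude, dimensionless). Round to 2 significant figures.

Taking W1 as reference: W2−W1 = (-40, -95, +0.4); W3−W1 = (-110, -75, +0.8).
Determinant of the coordinate differences = (-40)·(-75) − (-110)·(-95) = -7450.
∂h/∂x = [(+0.4)·(-75) − (+0.8)·(-95)] / -7450 = -0.006174
∂h/∂y = [(-40)·(+0.8) − (-110)·(+0.4)] / -7450 = -0.001611
|∇h| = √(-0.006174² + -0.001611²) = 0.006381

0.0064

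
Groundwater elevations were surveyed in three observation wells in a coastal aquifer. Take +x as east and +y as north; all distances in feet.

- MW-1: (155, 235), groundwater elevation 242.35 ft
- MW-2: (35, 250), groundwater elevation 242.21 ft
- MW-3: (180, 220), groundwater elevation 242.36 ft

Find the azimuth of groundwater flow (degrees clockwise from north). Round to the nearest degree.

With h = a·x + b·y + c and MW-1 as origin, the differences give:
  (-120)·a + 15·b = -0.14
  25·a + (-15)·b = +0.01
Eliminate b (×(-15) and ×15, subtract): 1425·a = 1.950 → a = ∂h/∂x = +0.001368
Back-substitute: b = ∂h/∂y = +0.001614.
Flow direction (−∇h) has components (-0.001368 E, -0.001614 N).
Azimuth = atan2(E, N) = atan2(-0.001368, -0.001614) = 220.3° ≈ 220°.

220°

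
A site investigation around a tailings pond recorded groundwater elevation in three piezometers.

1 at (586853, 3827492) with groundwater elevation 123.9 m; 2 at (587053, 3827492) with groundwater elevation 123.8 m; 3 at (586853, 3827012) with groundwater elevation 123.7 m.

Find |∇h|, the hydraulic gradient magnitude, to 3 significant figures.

∂h/∂x = (123.8 − 123.9) / (587053 − 586853) = -0.0005000
∂h/∂y = (123.7 − 123.9) / (3827012 − 3827492) = +0.0004167
|∇h| = √(-0.0005000² + 0.0004167²) = 0.0006509

0.000651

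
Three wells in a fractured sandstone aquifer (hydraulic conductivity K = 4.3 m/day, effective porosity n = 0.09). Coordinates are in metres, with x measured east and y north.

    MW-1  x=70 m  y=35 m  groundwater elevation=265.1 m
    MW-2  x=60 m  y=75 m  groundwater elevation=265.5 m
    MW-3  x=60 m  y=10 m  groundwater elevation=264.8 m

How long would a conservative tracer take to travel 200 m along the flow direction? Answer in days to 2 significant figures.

Taking MW-1 as reference: MW-2−MW-1 = (-10, 40, +0.4); MW-3−MW-1 = (-10, -25, -0.3).
Solve a·Δx + b·Δy = Δh: det = (-10)·(-25) − (-10)·40 = 650.
∂h/∂x = [(+0.4)·(-25) − (-0.3)·40] / 650 = +0.003077
∂h/∂y = [(-10)·(-0.3) − (-10)·(+0.4)] / 650 = +0.01077
|∇h| = √(0.003077² + 0.01077²) = 0.0112
Seepage velocity v = K·i/n = 4.3 × 0.0112 / 0.09 = 0.5351 m/day.
t = 200 / 0.5351 = 373.8 days.

370 days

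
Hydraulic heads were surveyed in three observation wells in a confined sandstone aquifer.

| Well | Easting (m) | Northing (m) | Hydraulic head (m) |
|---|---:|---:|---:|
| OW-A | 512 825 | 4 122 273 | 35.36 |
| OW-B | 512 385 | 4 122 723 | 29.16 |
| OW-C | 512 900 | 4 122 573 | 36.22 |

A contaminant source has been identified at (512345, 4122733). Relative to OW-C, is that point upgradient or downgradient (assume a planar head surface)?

downgradient

Three-point gradient (reference OW-A): Δ to OW-B = (-440, 450, -6.20), Δ to OW-C = (75, 300, +0.86).
∂h/∂x = +0.01356, ∂h/∂y = -0.0005225 (det = -165750).
Head at (512345, 4122733) = 35.36 + (+0.01356)·(-480) + (-0.0005225)·(460) = 28.61 m.
That is lower than the 36.22 m at OW-C, so the point is downgradient.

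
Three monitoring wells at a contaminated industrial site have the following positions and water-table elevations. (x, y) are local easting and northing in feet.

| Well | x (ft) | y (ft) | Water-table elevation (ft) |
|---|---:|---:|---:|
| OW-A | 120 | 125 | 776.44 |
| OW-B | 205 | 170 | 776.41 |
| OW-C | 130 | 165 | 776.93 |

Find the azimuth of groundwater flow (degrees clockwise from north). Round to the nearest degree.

151°

With h = a·x + b·y + c and OW-A as origin, the differences give:
  85·a + 45·b = -0.03
  10·a + 40·b = +0.49
Eliminate b (×40 and ×45, subtract): 2950·a = -23.250 → a = ∂h/∂x = -0.007881
Back-substitute: b = ∂h/∂y = +0.01422.
Flow direction (−∇h) has components (+0.007881 E, -0.01422 N).
Azimuth = atan2(E, N) = atan2(+0.007881, -0.01422) = 151.0° ≈ 151°.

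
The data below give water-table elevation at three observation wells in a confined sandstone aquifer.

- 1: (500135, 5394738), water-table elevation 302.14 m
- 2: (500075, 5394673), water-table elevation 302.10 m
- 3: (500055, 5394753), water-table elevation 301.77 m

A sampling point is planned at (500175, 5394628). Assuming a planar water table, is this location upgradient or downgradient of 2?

Differences from 1: to 2 (Δx, Δy, Δh) = (-60, -65, -0.04); to 3 = (-80, 15, -0.37).
Solve a·Δx + b·Δy = Δh: det = (-60)·15 − (-80)·(-65) = -6100.
∂h/∂x = [(-0.04)·15 − (-0.37)·(-65)] / -6100 = +0.004041
∂h/∂y = [(-60)·(-0.37) − (-80)·(-0.04)] / -6100 = -0.003115
Head at (500175, 5394628) = 302.14 + (+0.004041)·(40) + (-0.003115)·(-110) = 302.64 m.
That is higher than the 302.10 m at 2, so the point is upgradient.

upgradient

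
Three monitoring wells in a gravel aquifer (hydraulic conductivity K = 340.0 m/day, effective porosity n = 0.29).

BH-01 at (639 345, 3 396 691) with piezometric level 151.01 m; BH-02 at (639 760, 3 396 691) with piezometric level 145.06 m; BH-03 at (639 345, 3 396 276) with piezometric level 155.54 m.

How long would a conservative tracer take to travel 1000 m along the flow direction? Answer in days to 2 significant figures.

∂h/∂x = (145.06 − 151.01) / (639760 − 639345) = -0.01434
∂h/∂y = (155.54 − 151.01) / (3396276 − 3396691) = -0.01092
|∇h| = √(-0.01434² + -0.01092²) = 0.01802
Seepage velocity v = K·i/n = 340.0 × 0.01802 / 0.29 = 21.13 m/day.
t = 1000 / 21.13 = 47.33 days.

47 days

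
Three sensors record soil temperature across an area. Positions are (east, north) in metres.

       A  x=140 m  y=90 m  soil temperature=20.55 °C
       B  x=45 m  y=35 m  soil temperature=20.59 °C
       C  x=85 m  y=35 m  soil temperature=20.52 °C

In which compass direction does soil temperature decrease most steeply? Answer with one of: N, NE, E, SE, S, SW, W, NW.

Taking A as reference: B−A = (-95, -55, +0.04); C−A = (-55, -55, -0.03).
Solve a·Δx + b·Δy = ΔT: det = (-95)·(-55) − (-55)·(-55) = 2200.
∂T/∂x = [(+0.04)·(-55) − (-0.03)·(-55)] / 2200 = -0.001750
∂T/∂y = [(-95)·(-0.03) − (-55)·(+0.04)] / 2200 = +0.002295
Steepest decrease is along −∇f = (+0.001750 E, -0.002295 N) → southeast.

SE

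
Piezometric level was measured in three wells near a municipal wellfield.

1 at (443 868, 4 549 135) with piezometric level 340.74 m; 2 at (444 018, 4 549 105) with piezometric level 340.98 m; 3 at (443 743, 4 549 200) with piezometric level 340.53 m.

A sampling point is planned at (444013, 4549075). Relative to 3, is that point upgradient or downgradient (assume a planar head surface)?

Differences from 1: to 2 (Δx, Δy, Δh) = (150, -30, +0.24); to 3 = (-125, 65, -0.21).
Determinant of the coordinate differences = 150·65 − (-125)·(-30) = 6000.
∂h/∂x = [(+0.24)·65 − (-0.21)·(-30)] / 6000 = +0.001550
∂h/∂y = [150·(-0.21) − (-125)·(+0.24)] / 6000 = -0.0002500
Head at (444013, 4549075) = 340.74 + (+0.001550)·(145) + (-0.0002500)·(-60) = 340.98 m.
That is higher than the 340.53 m at 3, so the point is upgradient.

upgradient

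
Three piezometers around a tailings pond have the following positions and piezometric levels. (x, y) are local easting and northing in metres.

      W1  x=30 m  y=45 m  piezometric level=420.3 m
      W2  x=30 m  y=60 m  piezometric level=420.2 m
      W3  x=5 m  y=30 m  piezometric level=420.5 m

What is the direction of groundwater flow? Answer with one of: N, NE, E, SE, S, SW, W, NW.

NE

With h = a·x + b·y + c and W1 as origin, the differences give:
  0·a + 15·b = -0.1
  (-25)·a + (-15)·b = +0.2
Eliminate b (×(-15) and ×15, subtract): 375·a = -1.50 → a = ∂h/∂x = -0.004000
Back-substitute: b = ∂h/∂y = -0.006667.
Flow = −∇h = (+0.004000 east, +0.006667 north), which points northeast.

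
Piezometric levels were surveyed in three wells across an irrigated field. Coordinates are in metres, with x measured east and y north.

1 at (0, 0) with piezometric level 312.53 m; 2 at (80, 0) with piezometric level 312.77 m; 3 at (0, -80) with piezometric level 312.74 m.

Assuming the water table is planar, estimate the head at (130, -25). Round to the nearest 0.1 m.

∂h/∂x = (312.77 − 312.53) / (80 − 0) = +0.003000
∂h/∂y = (312.74 − 312.53) / (-80 − 0) = -0.002625
h(130, -25) = 312.53 + (+0.003000)·(130) + (-0.002625)·(-25) = 312.53 +0.390 +0.066 = 312.986 m.

313.0 m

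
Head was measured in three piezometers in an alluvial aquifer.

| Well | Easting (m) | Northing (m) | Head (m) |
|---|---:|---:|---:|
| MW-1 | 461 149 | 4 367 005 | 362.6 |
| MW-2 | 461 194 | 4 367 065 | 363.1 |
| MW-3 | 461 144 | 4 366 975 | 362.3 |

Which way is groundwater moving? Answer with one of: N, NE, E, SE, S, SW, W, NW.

S

Differences from MW-1: to MW-2 (Δx, Δy, Δh) = (45, 60, +0.5); to MW-3 = (-5, -30, -0.3).
Determinant of the coordinate differences = 45·(-30) − (-5)·60 = -1050.
∂h/∂x = [(+0.5)·(-30) − (-0.3)·60] / -1050 = -0.002857
∂h/∂y = [45·(-0.3) − (-5)·(+0.5)] / -1050 = +0.01048
Flow = −∇h = (+0.002857 east, -0.01048 north), which points south.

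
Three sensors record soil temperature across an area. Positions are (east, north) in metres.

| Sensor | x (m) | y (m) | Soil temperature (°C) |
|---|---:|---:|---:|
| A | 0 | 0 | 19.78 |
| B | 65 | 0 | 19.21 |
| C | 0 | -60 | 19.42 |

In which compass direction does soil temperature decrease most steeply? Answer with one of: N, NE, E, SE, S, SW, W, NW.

∂T/∂x = (19.21 − 19.78) / (65 − 0) = -0.008769
∂T/∂y = (19.42 − 19.78) / (-60 − 0) = +0.006000
Steepest decrease is along −∇f = (+0.008769 E, -0.006000 N) → southeast.

SE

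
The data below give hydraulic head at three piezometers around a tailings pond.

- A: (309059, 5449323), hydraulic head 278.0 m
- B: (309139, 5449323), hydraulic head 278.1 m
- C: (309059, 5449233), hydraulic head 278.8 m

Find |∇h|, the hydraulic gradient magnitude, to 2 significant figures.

∂h/∂x = (278.1 − 278.0) / (309139 − 309059) = +0.001250
∂h/∂y = (278.8 − 278.0) / (5449233 − 5449323) = -0.008889
|∇h| = √(0.001250² + -0.008889²) = 0.008976

0.0090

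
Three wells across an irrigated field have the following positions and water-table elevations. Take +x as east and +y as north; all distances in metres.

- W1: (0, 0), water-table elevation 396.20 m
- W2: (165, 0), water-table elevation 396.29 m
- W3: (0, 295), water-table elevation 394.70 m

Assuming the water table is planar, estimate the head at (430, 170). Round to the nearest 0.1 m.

395.6 m

∂h/∂x = (396.29 − 396.20) / (165 − 0) = +0.0005455
∂h/∂y = (394.70 − 396.20) / (295 − 0) = -0.005085
h(430, 170) = 396.20 + (+0.0005455)·(430) + (-0.005085)·(170) = 396.20 +0.235 -0.864 = 395.570 m.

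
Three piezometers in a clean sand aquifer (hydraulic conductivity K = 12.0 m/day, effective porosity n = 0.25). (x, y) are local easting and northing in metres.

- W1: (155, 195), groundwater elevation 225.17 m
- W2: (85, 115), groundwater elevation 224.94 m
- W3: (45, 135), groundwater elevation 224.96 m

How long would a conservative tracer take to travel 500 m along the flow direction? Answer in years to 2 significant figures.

Taking W1 as reference: W2−W1 = (-70, -80, -0.23); W3−W1 = (-110, -60, -0.21).
Solve a·Δx + b·Δy = Δh: det = (-70)·(-60) − (-110)·(-80) = -4600.
∂h/∂x = [(-0.23)·(-60) − (-0.21)·(-80)] / -4600 = +0.0006522
∂h/∂y = [(-70)·(-0.21) − (-110)·(-0.23)] / -4600 = +0.002304
|∇h| = √(0.0006522² + 0.002304²) = 0.002395
Seepage velocity v = K·i/n = 12.0 × 0.002395 / 0.25 = 0.115 m/day.
t = 500 / 0.115 = 4348 days = 11.9 years.

12 years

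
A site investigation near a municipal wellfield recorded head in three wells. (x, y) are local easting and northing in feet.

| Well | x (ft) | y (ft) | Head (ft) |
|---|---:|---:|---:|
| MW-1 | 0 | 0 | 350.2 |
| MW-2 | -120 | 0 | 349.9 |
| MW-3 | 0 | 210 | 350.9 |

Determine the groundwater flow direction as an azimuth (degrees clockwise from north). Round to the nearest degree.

∂h/∂x = (349.9 − 350.2) / (-120 − 0) = +0.002500
∂h/∂y = (350.9 − 350.2) / (210 − 0) = +0.003333
Flow direction (−∇h) has components (-0.002500 E, -0.003333 N).
Azimuth = atan2(E, N) = atan2(-0.002500, -0.003333) = 216.9° ≈ 217°.

217°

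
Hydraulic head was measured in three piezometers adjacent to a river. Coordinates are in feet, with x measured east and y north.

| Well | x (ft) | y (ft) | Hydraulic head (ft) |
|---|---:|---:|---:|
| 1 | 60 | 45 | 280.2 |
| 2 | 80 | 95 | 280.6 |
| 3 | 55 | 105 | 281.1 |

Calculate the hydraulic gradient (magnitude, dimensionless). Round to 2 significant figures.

0.020

Three-point gradient (reference 1): Δ to 2 = (20, 50, +0.4), Δ to 3 = (-5, 60, +0.9).
∂h/∂x = -0.01448, ∂h/∂y = +0.01379 (det = 1450).
|∇h| = √(-0.01448² + 0.01379²) = 0.02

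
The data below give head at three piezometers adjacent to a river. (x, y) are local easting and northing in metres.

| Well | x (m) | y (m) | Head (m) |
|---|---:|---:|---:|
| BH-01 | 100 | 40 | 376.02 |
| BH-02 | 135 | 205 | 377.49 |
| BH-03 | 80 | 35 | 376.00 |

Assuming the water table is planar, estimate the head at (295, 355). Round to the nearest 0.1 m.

Differences from BH-01: to BH-02 (Δx, Δy, Δh) = (35, 165, +1.47); to BH-03 = (-20, -5, -0.02).
Determinant of the coordinate differences = 35·(-5) − (-20)·165 = 3125.
∂h/∂x = [(+1.47)·(-5) − (-0.02)·165] / 3125 = -0.001296
∂h/∂y = [35·(-0.02) − (-20)·(+1.47)] / 3125 = +0.009184
h(295, 355) = 376.02 + (-0.001296)·(195) + (+0.009184)·(315) = 376.02 -0.253 +2.893 = 378.660 m.

378.7 m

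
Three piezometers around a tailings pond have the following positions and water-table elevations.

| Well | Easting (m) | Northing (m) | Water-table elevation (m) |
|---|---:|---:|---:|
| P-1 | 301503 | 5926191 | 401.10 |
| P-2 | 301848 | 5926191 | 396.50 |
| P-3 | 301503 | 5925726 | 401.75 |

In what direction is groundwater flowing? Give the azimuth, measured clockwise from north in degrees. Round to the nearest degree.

084°

∂h/∂x = (396.50 − 401.10) / (301848 − 301503) = -0.01333
∂h/∂y = (401.75 − 401.10) / (5925726 − 5926191) = -0.001398
Flow direction (−∇h) has components (+0.01333 E, +0.001398 N).
Azimuth = atan2(E, N) = atan2(+0.01333, +0.001398) = 84.0° ≈ 084°.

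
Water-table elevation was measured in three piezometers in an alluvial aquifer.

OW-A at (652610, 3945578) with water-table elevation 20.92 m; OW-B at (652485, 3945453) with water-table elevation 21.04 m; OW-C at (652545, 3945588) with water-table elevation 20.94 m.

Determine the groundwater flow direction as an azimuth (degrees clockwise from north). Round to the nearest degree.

035°

Differences from OW-A: to OW-B (Δx, Δy, Δh) = (-125, -125, +0.12); to OW-C = (-65, 10, +0.02).
Solve a·Δx + b·Δy = Δh: det = (-125)·10 − (-65)·(-125) = -9375.
∂h/∂x = [(+0.12)·10 − (+0.02)·(-125)] / -9375 = -0.0003947
∂h/∂y = [(-125)·(+0.02) − (-65)·(+0.12)] / -9375 = -0.0005653
Flow direction (−∇h) has components (+0.0003947 E, +0.0005653 N).
Azimuth = atan2(E, N) = atan2(+0.0003947, +0.0005653) = 34.9° ≈ 035°.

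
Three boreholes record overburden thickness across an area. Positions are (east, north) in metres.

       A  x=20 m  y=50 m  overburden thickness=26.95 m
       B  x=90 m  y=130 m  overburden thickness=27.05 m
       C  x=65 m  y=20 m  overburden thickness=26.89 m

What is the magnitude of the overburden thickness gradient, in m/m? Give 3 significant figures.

With d = a·x + b·y + c and A as origin, the differences give:
  70·a + 80·b = +0.10
  45·a + (-30)·b = -0.06
Eliminate b (×(-30) and ×80, subtract): -5700·a = 1.800 → a = ∂d/∂x = -0.0003158
Back-substitute: b = ∂d/∂y = +0.001526.
|∇f| = √(-0.0003158² + 0.001526²) = 0.001558 m/m

0.00156 m/m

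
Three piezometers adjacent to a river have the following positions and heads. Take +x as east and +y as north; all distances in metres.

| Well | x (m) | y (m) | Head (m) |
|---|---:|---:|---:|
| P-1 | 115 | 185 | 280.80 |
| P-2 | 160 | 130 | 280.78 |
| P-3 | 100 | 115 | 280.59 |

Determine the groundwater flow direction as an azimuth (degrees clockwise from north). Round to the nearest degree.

Three-point gradient (reference P-1): Δ to P-2 = (45, -55, -0.02), Δ to P-3 = (-15, -70, -0.21).
∂h/∂x = +0.002553, ∂h/∂y = +0.002453 (det = -3975).
Flow direction (−∇h) has components (-0.002553 E, -0.002453 N).
Azimuth = atan2(E, N) = atan2(-0.002553, -0.002453) = 226.2° ≈ 226°.

226°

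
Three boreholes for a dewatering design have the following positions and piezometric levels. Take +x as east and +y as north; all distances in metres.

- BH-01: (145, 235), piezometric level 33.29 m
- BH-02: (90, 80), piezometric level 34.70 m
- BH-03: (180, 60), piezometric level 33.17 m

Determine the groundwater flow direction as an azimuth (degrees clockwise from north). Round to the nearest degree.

081°

With h = a·x + b·y + c and BH-01 as origin, the differences give:
  (-55)·a + (-155)·b = +1.41
  35·a + (-175)·b = -0.12
Eliminate b (×(-175) and ×(-155), subtract): 15050·a = -265.350 → a = ∂h/∂x = -0.01763
Back-substitute: b = ∂h/∂y = -0.002841.
Flow direction (−∇h) has components (+0.01763 E, +0.002841 N).
Azimuth = atan2(E, N) = atan2(+0.01763, +0.002841) = 80.8° ≈ 081°.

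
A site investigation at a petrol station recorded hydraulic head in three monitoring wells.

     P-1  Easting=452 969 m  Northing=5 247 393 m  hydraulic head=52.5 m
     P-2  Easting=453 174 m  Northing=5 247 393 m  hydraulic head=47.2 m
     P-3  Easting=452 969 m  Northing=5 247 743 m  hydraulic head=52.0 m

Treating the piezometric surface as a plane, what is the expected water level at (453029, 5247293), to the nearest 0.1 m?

∂h/∂x = (47.2 − 52.5) / (453174 − 452969) = -0.02585
∂h/∂y = (52.0 − 52.5) / (5247743 − 5247393) = -0.001429
h(453029, 5247293) = 52.5 + (-0.02585)·(60) + (-0.001429)·(-100) = 52.5 -1.551 +0.143 = 51.092 m.

51.1 m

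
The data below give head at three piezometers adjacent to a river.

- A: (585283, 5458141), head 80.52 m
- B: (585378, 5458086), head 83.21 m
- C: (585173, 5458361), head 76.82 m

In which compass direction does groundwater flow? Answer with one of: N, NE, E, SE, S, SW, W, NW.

W

With h = a·x + b·y + c and A as origin, the differences give:
  95·a + (-55)·b = +2.69
  (-110)·a + 220·b = -3.70
Eliminate b (×220 and ×(-55), subtract): 14850·a = 388.300 → a = ∂h/∂x = +0.02615
Back-substitute: b = ∂h/∂y = -0.003744.
Flow = −∇h = (-0.02615 east, +0.003744 north), which points west.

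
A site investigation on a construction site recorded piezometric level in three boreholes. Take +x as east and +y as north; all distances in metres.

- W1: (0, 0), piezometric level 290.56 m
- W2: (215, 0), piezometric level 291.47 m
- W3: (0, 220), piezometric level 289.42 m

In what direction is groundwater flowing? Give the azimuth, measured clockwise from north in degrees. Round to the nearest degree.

321°

∂h/∂x = (291.47 − 290.56) / (215 − 0) = +0.004233
∂h/∂y = (289.42 − 290.56) / (220 − 0) = -0.005182
Flow direction (−∇h) has components (-0.004233 E, +0.005182 N).
Azimuth = atan2(E, N) = atan2(-0.004233, +0.005182) = 320.8° ≈ 321°.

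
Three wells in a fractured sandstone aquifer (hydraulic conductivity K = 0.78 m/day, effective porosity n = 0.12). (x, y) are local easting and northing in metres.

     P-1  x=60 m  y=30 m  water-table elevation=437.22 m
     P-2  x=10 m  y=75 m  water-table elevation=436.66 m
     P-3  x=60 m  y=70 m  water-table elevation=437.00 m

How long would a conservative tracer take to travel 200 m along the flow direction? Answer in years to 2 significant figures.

10 years

Taking P-1 as reference: P-2−P-1 = (-50, 45, -0.56); P-3−P-1 = (0, 40, -0.22).
Determinant of the coordinate differences = (-50)·40 − 0·45 = -2000.
∂h/∂x = [(-0.56)·40 − (-0.22)·45] / -2000 = +0.006250
∂h/∂y = [(-50)·(-0.22) − 0·(-0.56)] / -2000 = -0.005500
|∇h| = √(0.006250² + -0.005500²) = 0.008325
Seepage velocity v = K·i/n = 0.78 × 0.008325 / 0.12 = 0.05411 m/day.
t = 200 / 0.05411 = 3696 days = 10.1 years.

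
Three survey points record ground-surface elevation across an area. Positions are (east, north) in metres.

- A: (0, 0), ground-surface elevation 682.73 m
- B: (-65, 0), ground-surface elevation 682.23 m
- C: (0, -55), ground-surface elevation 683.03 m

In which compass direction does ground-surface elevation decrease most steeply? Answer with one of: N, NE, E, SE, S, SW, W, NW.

∂z/∂x = (682.23 − 682.73) / (-65 − 0) = +0.007692
∂z/∂y = (683.03 − 682.73) / (-55 − 0) = -0.005455
Steepest decrease is along −∇f = (-0.007692 E, +0.005455 N) → northwest.

NW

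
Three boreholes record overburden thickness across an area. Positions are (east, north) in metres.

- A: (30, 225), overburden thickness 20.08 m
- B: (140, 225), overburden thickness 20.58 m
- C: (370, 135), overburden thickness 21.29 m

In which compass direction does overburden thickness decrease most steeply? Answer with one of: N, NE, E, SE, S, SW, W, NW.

SW

Three-point gradient (reference A): Δ to B = (110, 0, +0.50), Δ to C = (340, -90, +1.21).
∂d/∂x = +0.004545, ∂d/∂y = +0.003727 (det = -9900).
Steepest decrease is along −∇f = (-0.004545 E, -0.003727 N) → southwest.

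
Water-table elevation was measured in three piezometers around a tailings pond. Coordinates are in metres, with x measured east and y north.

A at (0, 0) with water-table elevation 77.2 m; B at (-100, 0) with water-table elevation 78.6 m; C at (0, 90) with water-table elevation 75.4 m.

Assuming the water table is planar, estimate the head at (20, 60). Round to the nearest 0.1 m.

∂h/∂x = (78.6 − 77.2) / (-100 − 0) = -0.01400
∂h/∂y = (75.4 − 77.2) / (90 − 0) = -0.02000
h(20, 60) = 77.2 + (-0.01400)·(20) + (-0.02000)·(60) = 77.2 -0.280 -1.200 = 75.720 m.

75.7 m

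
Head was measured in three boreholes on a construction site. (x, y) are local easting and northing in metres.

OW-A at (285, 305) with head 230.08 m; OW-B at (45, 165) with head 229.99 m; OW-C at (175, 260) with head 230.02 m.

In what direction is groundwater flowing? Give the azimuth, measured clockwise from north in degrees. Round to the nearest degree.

316°

Taking OW-A as reference: OW-B−OW-A = (-240, -140, -0.09); OW-C−OW-A = (-110, -45, -0.06).
Determinant of the coordinate differences = (-240)·(-45) − (-110)·(-140) = -4600.
∂h/∂x = [(-0.09)·(-45) − (-0.06)·(-140)] / -4600 = +0.0009457
∂h/∂y = [(-240)·(-0.06) − (-110)·(-0.09)] / -4600 = -0.0009783
Flow direction (−∇h) has components (-0.0009457 E, +0.0009783 N).
Azimuth = atan2(E, N) = atan2(-0.0009457, +0.0009783) = 316.0° ≈ 316°.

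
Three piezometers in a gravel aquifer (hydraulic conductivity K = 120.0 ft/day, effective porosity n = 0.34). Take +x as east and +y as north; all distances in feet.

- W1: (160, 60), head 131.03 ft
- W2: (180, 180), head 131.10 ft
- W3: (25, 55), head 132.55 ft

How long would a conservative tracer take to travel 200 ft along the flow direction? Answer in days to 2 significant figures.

49 days

Differences from W1: to W2 (Δx, Δy, Δh) = (20, 120, +0.07); to W3 = (-135, -5, +1.52).
Determinant of the coordinate differences = 20·(-5) − (-135)·120 = 16100.
∂h/∂x = [(+0.07)·(-5) − (+1.52)·120] / 16100 = -0.01135
∂h/∂y = [20·(+1.52) − (-135)·(+0.07)] / 16100 = +0.002475
|∇h| = √(-0.01135² + 0.002475²) = 0.01162
Seepage velocity v = K·i/n = 120.0 × 0.01162 / 0.34 = 4.101 ft/day.
t = 200 / 4.101 = 48.77 days.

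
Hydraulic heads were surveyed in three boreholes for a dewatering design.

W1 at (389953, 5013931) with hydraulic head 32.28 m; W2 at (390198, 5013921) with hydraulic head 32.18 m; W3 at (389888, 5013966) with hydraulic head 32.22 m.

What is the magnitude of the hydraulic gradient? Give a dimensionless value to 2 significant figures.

Three-point gradient (reference W1): Δ to W2 = (245, -10, -0.10), Δ to W3 = (-65, 35, -0.06).
∂h/∂x = -0.0005174, ∂h/∂y = -0.002675 (det = 7925).
|∇h| = √(-0.0005174² + -0.002675²) = 0.002725

0.0027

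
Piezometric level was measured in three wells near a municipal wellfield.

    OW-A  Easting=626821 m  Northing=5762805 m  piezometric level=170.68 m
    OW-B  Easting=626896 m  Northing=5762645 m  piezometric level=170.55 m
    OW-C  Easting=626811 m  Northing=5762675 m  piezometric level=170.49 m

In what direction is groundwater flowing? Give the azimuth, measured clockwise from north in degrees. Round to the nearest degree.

221°

Taking OW-A as reference: OW-B−OW-A = (75, -160, -0.13); OW-C−OW-A = (-10, -130, -0.19).
Determinant of the coordinate differences = 75·(-130) − (-10)·(-160) = -11350.
∂h/∂x = [(-0.13)·(-130) − (-0.19)·(-160)] / -11350 = +0.001189
∂h/∂y = [75·(-0.19) − (-10)·(-0.13)] / -11350 = +0.001370
Flow direction (−∇h) has components (-0.001189 E, -0.001370 N).
Azimuth = atan2(E, N) = atan2(-0.001189, -0.001370) = 221.0° ≈ 221°.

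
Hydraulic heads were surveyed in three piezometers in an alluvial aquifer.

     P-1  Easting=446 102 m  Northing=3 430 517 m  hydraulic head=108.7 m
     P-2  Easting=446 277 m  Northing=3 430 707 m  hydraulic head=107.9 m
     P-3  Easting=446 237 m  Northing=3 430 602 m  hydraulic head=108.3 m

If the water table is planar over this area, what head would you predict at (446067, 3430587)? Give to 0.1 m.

108.5 m

Taking P-1 as reference: P-2−P-1 = (175, 190, -0.8); P-3−P-1 = (135, 85, -0.4).
Solve a·Δx + b·Δy = Δh: det = 175·85 − 135·190 = -10775.
∂h/∂x = [(-0.8)·85 − (-0.4)·190] / -10775 = -0.0007425
∂h/∂y = [175·(-0.4) − 135·(-0.8)] / -10775 = -0.003527
h(446067, 3430587) = 108.7 + (-0.0007425)·(-35) + (-0.003527)·(70) = 108.7 +0.026 -0.247 = 108.479 m.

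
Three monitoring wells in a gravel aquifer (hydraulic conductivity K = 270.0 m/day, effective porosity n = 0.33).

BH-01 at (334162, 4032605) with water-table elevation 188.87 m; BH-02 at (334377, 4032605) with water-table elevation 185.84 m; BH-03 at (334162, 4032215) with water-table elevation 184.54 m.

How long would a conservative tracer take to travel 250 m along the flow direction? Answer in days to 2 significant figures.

17 days

∂h/∂x = (185.84 − 188.87) / (334377 − 334162) = -0.01409
∂h/∂y = (184.54 − 188.87) / (4032215 − 4032605) = +0.01110
|∇h| = √(-0.01409² + 0.01110²) = 0.01794
Seepage velocity v = K·i/n = 270.0 × 0.01794 / 0.33 = 14.68 m/day.
t = 250 / 14.68 = 17.03 days.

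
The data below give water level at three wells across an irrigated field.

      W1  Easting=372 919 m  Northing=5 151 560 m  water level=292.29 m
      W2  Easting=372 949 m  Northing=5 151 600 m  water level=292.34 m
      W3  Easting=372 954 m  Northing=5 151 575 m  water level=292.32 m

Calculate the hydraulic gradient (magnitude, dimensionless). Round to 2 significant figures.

Differences from W1: to W2 (Δx, Δy, Δh) = (30, 40, +0.05); to W3 = (35, 15, +0.03).
Determinant of the coordinate differences = 30·15 − 35·40 = -950.
∂h/∂x = [(+0.05)·15 − (+0.03)·40] / -950 = +0.0004737
∂h/∂y = [30·(+0.03) − 35·(+0.05)] / -950 = +0.0008947
|∇h| = √(0.0004737² + 0.0008947²) = 0.001012

0.0010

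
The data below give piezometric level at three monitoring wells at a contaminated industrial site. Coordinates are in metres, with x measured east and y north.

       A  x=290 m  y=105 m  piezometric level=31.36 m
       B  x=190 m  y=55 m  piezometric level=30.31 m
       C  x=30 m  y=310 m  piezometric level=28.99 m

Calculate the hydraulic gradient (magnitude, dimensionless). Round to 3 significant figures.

Taking A as reference: B−A = (-100, -50, -1.05); C−A = (-260, 205, -2.37).
Solve a·Δx + b·Δy = Δh: det = (-100)·205 − (-260)·(-50) = -33500.
∂h/∂x = [(-1.05)·205 − (-2.37)·(-50)] / -33500 = +0.009963
∂h/∂y = [(-100)·(-2.37) − (-260)·(-1.05)] / -33500 = +0.001075
|∇h| = √(0.009963² + 0.001075²) = 0.01002

0.0100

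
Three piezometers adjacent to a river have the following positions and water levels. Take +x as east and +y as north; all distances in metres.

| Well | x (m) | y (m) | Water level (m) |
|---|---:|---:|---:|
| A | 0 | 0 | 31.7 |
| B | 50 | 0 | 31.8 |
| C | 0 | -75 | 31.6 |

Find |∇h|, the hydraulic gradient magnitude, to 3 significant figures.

∂h/∂x = (31.8 − 31.7) / (50 − 0) = +0.002000
∂h/∂y = (31.6 − 31.7) / (-75 − 0) = +0.001333
|∇h| = √(0.002000² + 0.001333²) = 0.002404

0.00240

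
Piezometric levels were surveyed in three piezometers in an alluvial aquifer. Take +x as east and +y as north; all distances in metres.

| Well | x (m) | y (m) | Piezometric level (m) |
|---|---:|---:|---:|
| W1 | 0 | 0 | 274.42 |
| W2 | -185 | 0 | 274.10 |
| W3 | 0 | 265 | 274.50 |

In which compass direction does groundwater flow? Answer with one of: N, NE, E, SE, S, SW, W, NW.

∂h/∂x = (274.10 − 274.42) / (-185 − 0) = +0.001730
∂h/∂y = (274.50 − 274.42) / (265 − 0) = +0.0003019
Flow = −∇h = (-0.001730 east, -0.0003019 north), which points west.

W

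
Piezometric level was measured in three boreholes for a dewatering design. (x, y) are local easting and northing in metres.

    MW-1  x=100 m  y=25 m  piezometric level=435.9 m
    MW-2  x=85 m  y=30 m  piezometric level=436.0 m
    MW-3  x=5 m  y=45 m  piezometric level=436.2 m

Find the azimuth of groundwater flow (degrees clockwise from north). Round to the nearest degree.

With h = a·x + b·y + c and MW-1 as origin, the differences give:
  (-15)·a + 5·b = +0.1
  (-95)·a + 20·b = +0.3
Eliminate b (×20 and ×5, subtract): 175·a = 0.50 → a = ∂h/∂x = +0.002857
Back-substitute: b = ∂h/∂y = +0.02857.
Flow direction (−∇h) has components (-0.002857 E, -0.02857 N).
Azimuth = atan2(E, N) = atan2(-0.002857, -0.02857) = 185.7° ≈ 186°.

186°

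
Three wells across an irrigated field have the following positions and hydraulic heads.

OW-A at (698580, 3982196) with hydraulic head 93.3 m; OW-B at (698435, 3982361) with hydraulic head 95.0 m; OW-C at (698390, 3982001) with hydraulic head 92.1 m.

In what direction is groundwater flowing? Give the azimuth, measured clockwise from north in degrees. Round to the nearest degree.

165°

Differences from OW-A: to OW-B (Δx, Δy, Δh) = (-145, 165, +1.7); to OW-C = (-190, -195, -1.2).
Determinant of the coordinate differences = (-145)·(-195) − (-190)·165 = 59625.
∂h/∂x = [(+1.7)·(-195) − (-1.2)·165] / 59625 = -0.002239
∂h/∂y = [(-145)·(-1.2) − (-190)·(+1.7)] / 59625 = +0.008335
Flow direction (−∇h) has components (+0.002239 E, -0.008335 N).
Azimuth = atan2(E, N) = atan2(+0.002239, -0.008335) = 165.0° ≈ 165°.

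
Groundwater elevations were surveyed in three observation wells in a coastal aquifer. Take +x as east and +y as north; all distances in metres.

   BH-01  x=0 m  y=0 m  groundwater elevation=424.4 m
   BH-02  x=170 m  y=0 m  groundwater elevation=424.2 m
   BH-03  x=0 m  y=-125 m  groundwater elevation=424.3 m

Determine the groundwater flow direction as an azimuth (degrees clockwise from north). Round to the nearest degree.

∂h/∂x = (424.2 − 424.4) / (170 − 0) = -0.001176
∂h/∂y = (424.3 − 424.4) / (-125 − 0) = +0.0008000
Flow direction (−∇h) has components (+0.001176 E, -0.0008000 N).
Azimuth = atan2(E, N) = atan2(+0.001176, -0.0008000) = 124.2° ≈ 124°.

124°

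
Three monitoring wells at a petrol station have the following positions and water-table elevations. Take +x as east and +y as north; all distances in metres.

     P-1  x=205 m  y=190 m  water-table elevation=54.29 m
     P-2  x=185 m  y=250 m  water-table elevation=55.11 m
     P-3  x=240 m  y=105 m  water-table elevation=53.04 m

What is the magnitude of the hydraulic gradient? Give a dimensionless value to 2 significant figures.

0.016

Taking P-1 as reference: P-2−P-1 = (-20, 60, +0.82); P-3−P-1 = (35, -85, -1.25).
Solve a·Δx + b·Δy = Δh: det = (-20)·(-85) − 35·60 = -400.
∂h/∂x = [(+0.82)·(-85) − (-1.25)·60] / -400 = -0.01325
∂h/∂y = [(-20)·(-1.25) − 35·(+0.82)] / -400 = +0.009250
|∇h| = √(-0.01325² + 0.009250²) = 0.01616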